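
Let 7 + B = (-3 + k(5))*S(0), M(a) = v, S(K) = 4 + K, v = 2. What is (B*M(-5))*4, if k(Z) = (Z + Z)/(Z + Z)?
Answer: -120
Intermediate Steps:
k(Z) = 1 (k(Z) = (2*Z)/((2*Z)) = (2*Z)*(1/(2*Z)) = 1)
M(a) = 2
B = -15 (B = -7 + (-3 + 1)*(4 + 0) = -7 - 2*4 = -7 - 8 = -15)
(B*M(-5))*4 = -15*2*4 = -30*4 = -120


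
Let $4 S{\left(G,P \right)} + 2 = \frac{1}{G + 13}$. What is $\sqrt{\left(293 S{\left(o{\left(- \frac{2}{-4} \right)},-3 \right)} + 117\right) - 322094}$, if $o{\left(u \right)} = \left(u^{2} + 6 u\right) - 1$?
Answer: $\frac{i \sqrt{4794414682}}{122} \approx 567.55 i$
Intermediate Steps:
$o{\left(u \right)} = -1 + u^{2} + 6 u$
$S{\left(G,P \right)} = - \frac{1}{2} + \frac{1}{4 \left(13 + G\right)}$ ($S{\left(G,P \right)} = - \frac{1}{2} + \frac{1}{4 \left(G + 13\right)} = - \frac{1}{2} + \frac{1}{4 \left(13 + G\right)}$)
$\sqrt{\left(293 S{\left(o{\left(- \frac{2}{-4} \right)},-3 \right)} + 117\right) - 322094} = \sqrt{\left(293 \frac{-25 - 2 \left(-1 + \left(- \frac{2}{-4}\right)^{2} + 6 \left(- \frac{2}{-4}\right)\right)}{4 \left(13 + \left(-1 + \left(- \frac{2}{-4}\right)^{2} + 6 \left(- \frac{2}{-4}\right)\right)\right)} + 117\right) - 322094} = \sqrt{\left(293 \frac{-25 - 2 \left(-1 + \left(\left(-2\right) \left(- \frac{1}{4}\right)\right)^{2} + 6 \left(\left(-2\right) \left(- \frac{1}{4}\right)\right)\right)}{4 \left(13 + \left(-1 + \left(\left(-2\right) \left(- \frac{1}{4}\right)\right)^{2} + 6 \left(\left(-2\right) \left(- \frac{1}{4}\right)\right)\right)\right)} + 117\right) - 322094} = \sqrt{\left(293 \frac{-25 - 2 \left(-1 + \left(\frac{1}{2}\right)^{2} + 6 \cdot \frac{1}{2}\right)}{4 \left(13 + \left(-1 + \left(\frac{1}{2}\right)^{2} + 6 \cdot \frac{1}{2}\right)\right)} + 117\right) - 322094} = \sqrt{\left(293 \frac{-25 - 2 \left(-1 + \frac{1}{4} + 3\right)}{4 \left(13 + \left(-1 + \frac{1}{4} + 3\right)\right)} + 117\right) - 322094} = \sqrt{\left(293 \frac{-25 - \frac{9}{2}}{4 \left(13 + \frac{9}{4}\right)} + 117\right) - 322094} = \sqrt{\left(293 \frac{-25 - \frac{9}{2}}{4 \cdot \frac{61}{4}} + 117\right) - 322094} = \sqrt{\left(293 \cdot \frac{1}{4} \cdot \frac{4}{61} \left(- \frac{59}{2}\right) + 117\right) - 322094} = \sqrt{\left(293 \left(- \frac{59}{122}\right) + 117\right) - 322094} = \sqrt{\left(- \frac{17287}{122} + 117\right) - 322094} = \sqrt{- \frac{3013}{122} - 322094} = \sqrt{- \frac{39298481}{122}} = \frac{i \sqrt{4794414682}}{122}$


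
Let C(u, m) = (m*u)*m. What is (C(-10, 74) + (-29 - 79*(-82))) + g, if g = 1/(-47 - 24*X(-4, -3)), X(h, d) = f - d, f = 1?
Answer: -6908474/143 ≈ -48311.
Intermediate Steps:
X(h, d) = 1 - d
C(u, m) = u*m**2
g = -1/143 (g = 1/(-47 - 24*(1 - 1*(-3))) = 1/(-47 - 24*(1 + 3)) = 1/(-47 - 24*4) = 1/(-47 - 96) = 1/(-143) = -1/143 ≈ -0.0069930)
(C(-10, 74) + (-29 - 79*(-82))) + g = (-10*74**2 + (-29 - 79*(-82))) - 1/143 = (-10*5476 + (-29 + 6478)) - 1/143 = (-54760 + 6449) - 1/143 = -48311 - 1/143 = -6908474/143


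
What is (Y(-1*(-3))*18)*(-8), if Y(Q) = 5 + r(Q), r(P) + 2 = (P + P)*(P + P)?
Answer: -5616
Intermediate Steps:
r(P) = -2 + 4*P² (r(P) = -2 + (P + P)*(P + P) = -2 + (2*P)*(2*P) = -2 + 4*P²)
Y(Q) = 3 + 4*Q² (Y(Q) = 5 + (-2 + 4*Q²) = 3 + 4*Q²)
(Y(-1*(-3))*18)*(-8) = ((3 + 4*(-1*(-3))²)*18)*(-8) = ((3 + 4*3²)*18)*(-8) = ((3 + 4*9)*18)*(-8) = ((3 + 36)*18)*(-8) = (39*18)*(-8) = 702*(-8) = -5616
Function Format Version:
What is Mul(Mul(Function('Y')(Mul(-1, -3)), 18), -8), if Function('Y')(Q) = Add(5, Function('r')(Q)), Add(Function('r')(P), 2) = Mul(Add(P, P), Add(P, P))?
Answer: -5616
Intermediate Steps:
Function('r')(P) = Add(-2, Mul(4, Pow(P, 2))) (Function('r')(P) = Add(-2, Mul(Add(P, P), Add(P, P))) = Add(-2, Mul(Mul(2, P), Mul(2, P))) = Add(-2, Mul(4, Pow(P, 2))))
Function('Y')(Q) = Add(3, Mul(4, Pow(Q, 2))) (Function('Y')(Q) = Add(5, Add(-2, Mul(4, Pow(Q, 2)))) = Add(3, Mul(4, Pow(Q, 2))))
Mul(Mul(Function('Y')(Mul(-1, -3)), 18), -8) = Mul(Mul(Add(3, Mul(4, Pow(Mul(-1, -3), 2))), 18), -8) = Mul(Mul(Add(3, Mul(4, Pow(3, 2))), 18), -8) = Mul(Mul(Add(3, Mul(4, 9)), 18), -8) = Mul(Mul(Add(3, 36), 18), -8) = Mul(Mul(39, 18), -8) = Mul(702, -8) = -5616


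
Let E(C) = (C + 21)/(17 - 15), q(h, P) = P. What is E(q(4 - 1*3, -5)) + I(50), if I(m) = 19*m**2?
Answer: 47508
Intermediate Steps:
E(C) = 21/2 + C/2 (E(C) = (21 + C)/2 = (21 + C)*(1/2) = 21/2 + C/2)
E(q(4 - 1*3, -5)) + I(50) = (21/2 + (1/2)*(-5)) + 19*50**2 = (21/2 - 5/2) + 19*2500 = 8 + 47500 = 47508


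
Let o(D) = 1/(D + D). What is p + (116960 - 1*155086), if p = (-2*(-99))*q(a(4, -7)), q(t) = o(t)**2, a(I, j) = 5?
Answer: -1906201/50 ≈ -38124.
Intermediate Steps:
o(D) = 1/(2*D)
q(t) = 1/(4*t**2) (q(t) = (1/(2*t))**2 = 1/(4*t**2))
p = 99/50 (p = (-2*(-99))*((1/4)/5**2) = 198*((1/4)*(1/25)) = 198*(1/100) = 99/50 ≈ 1.9800)
p + (116960 - 1*155086) = 99/50 + (116960 - 1*155086) = 99/50 + (116960 - 155086) = 99/50 - 38126 = -1906201/50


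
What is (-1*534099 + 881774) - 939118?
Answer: -591443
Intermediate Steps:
(-1*534099 + 881774) - 939118 = (-534099 + 881774) - 939118 = 347675 - 939118 = -591443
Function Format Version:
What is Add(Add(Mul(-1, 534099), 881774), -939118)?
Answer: -591443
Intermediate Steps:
Add(Add(Mul(-1, 534099), 881774), -939118) = Add(Add(-534099, 881774), -939118) = Add(347675, -939118) = -591443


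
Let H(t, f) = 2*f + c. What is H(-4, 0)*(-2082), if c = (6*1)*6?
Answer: -74952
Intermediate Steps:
c = 36 (c = 6*6 = 36)
H(t, f) = 36 + 2*f (H(t, f) = 2*f + 36 = 36 + 2*f)
H(-4, 0)*(-2082) = (36 + 2*0)*(-2082) = (36 + 0)*(-2082) = 36*(-2082) = -74952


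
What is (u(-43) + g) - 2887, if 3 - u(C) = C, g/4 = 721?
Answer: 43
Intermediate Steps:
g = 2884 (g = 4*721 = 2884)
u(C) = 3 - C
(u(-43) + g) - 2887 = ((3 - 1*(-43)) + 2884) - 2887 = ((3 + 43) + 2884) - 2887 = (46 + 2884) - 2887 = 2930 - 2887 = 43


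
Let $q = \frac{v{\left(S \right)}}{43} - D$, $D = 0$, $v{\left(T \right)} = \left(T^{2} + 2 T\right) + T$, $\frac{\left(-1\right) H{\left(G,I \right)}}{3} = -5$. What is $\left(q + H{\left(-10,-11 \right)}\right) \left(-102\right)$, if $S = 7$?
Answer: $- \frac{72930}{43} \approx -1696.0$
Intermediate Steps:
$H{\left(G,I \right)} = 15$ ($H{\left(G,I \right)} = \left(-3\right) \left(-5\right) = 15$)
$v{\left(T \right)} = T^{2} + 3 T$
$q = \frac{70}{43}$ ($q = \frac{7 \left(3 + 7\right)}{43} - 0 = 7 \cdot 10 \cdot \frac{1}{43} + 0 = 70 \cdot \frac{1}{43} + 0 = \frac{70}{43} + 0 = \frac{70}{43} \approx 1.6279$)
$\left(q + H{\left(-10,-11 \right)}\right) \left(-102\right) = \left(\frac{70}{43} + 15\right) \left(-102\right) = \frac{715}{43} \left(-102\right) = - \frac{72930}{43}$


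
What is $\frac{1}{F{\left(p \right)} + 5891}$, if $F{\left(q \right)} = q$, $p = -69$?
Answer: $\frac{1}{5822} \approx 0.00017176$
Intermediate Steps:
$\frac{1}{F{\left(p \right)} + 5891} = \frac{1}{-69 + 5891} = \frac{1}{5822}$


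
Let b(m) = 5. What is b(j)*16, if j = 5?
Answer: 80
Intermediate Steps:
b(j)*16 = 5*16 = 80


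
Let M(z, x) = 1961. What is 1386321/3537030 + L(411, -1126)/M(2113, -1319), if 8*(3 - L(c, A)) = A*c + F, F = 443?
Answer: 276192425643/9248154440 ≈ 29.865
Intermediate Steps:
L(c, A) = -419/8 - A*c/8 (L(c, A) = 3 - (A*c + 443)/8 = 3 - (443 + A*c)/8 = 3 + (-443/8 - A*c/8) = -419/8 - A*c/8)
1386321/3537030 + L(411, -1126)/M(2113, -1319) = 1386321/3537030 + (-419/8 - ⅛*(-1126)*411)/1961 = 1386321*(1/3537030) + (-419/8 + 231393/4)*(1/1961) = 462107/1179010 + (462367/8)*(1/1961) = 462107/1179010 + 462367/15688 = 276192425643/9248154440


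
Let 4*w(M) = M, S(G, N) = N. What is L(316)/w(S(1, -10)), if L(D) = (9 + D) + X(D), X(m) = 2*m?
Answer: -1914/5 ≈ -382.80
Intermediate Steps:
w(M) = M/4
L(D) = 9 + 3*D (L(D) = (9 + D) + 2*D = 9 + 3*D)
L(316)/w(S(1, -10)) = (9 + 3*316)/(((1/4)*(-10))) = (9 + 948)/(-5/2) = 957*(-2/5) = -1914/5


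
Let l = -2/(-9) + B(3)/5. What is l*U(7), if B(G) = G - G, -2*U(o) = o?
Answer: -7/9 ≈ -0.77778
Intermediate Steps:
U(o) = -o/2
B(G) = 0
l = 2/9 (l = -2/(-9) + 0/5 = -2*(-⅑) + 0*(⅕) = 2/9 + 0 = 2/9 ≈ 0.22222)
l*U(7) = 2*(-½*7)/9 = (2/9)*(-7/2) = -7/9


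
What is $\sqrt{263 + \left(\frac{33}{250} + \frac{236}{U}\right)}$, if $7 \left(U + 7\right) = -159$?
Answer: $\frac{\sqrt{107817645}}{650} \approx 15.975$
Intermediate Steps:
$U = - \frac{208}{7}$ ($U = -7 + \frac{1}{7} \left(-159\right) = -7 - \frac{159}{7} = - \frac{208}{7} \approx -29.714$)
$\sqrt{263 + \left(\frac{33}{250} + \frac{236}{U}\right)} = \sqrt{263 + \left(\frac{33}{250} + \frac{236}{- \frac{208}{7}}\right)} = \sqrt{263 + \left(33 \cdot \frac{1}{250} + 236 \left(- \frac{7}{208}\right)\right)} = \sqrt{263 + \left(\frac{33}{250} - \frac{413}{52}\right)} = \sqrt{263 - \frac{50767}{6500}} = \sqrt{\frac{1658733}{6500}} = \frac{\sqrt{107817645}}{650}$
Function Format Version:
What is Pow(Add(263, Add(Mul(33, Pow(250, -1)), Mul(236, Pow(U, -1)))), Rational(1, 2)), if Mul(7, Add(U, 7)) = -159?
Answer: Mul(Rational(1, 650), Pow(107817645, Rational(1, 2))) ≈ 15.975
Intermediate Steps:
U = Rational(-208, 7) (U = Add(-7, Mul(Rational(1, 7), -159)) = Add(-7, Rational(-159, 7)) = Rational(-208, 7) ≈ -29.714)
Pow(Add(263, Add(Mul(33, Pow(250, -1)), Mul(236, Pow(U, -1)))), Rational(1, 2)) = Pow(Add(263, Add(Mul(33, Pow(250, -1)), Mul(236, Pow(Rational(-208, 7), -1)))), Rational(1, 2)) = Pow(Add(263, Add(Mul(33, Rational(1, 250)), Mul(236, Rational(-7, 208)))), Rational(1, 2)) = Pow(Add(263, Add(Rational(33, 250), Rational(-413, 52))), Rational(1, 2)) = Pow(Add(263, Rational(-50767, 6500)), Rational(1, 2)) = Pow(Rational(1658733, 6500), Rational(1, 2)) = Mul(Rational(1, 650), Pow(107817645, Rational(1, 2)))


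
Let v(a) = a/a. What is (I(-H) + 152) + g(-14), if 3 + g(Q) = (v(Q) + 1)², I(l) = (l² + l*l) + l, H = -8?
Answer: 289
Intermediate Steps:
I(l) = l + 2*l² (I(l) = (l² + l²) + l = 2*l² + l = l + 2*l²)
v(a) = 1
g(Q) = 1 (g(Q) = -3 + (1 + 1)² = -3 + 2² = -3 + 4 = 1)
(I(-H) + 152) + g(-14) = ((-1*(-8))*(1 + 2*(-1*(-8))) + 152) + 1 = (8*(1 + 2*8) + 152) + 1 = (8*(1 + 16) + 152) + 1 = (8*17 + 152) + 1 = (136 + 152) + 1 = 288 + 1 = 289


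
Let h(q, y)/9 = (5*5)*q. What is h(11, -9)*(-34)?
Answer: -84150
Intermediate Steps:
h(q, y) = 225*q (h(q, y) = 9*((5*5)*q) = 9*(25*q) = 225*q)
h(11, -9)*(-34) = (225*11)*(-34) = 2475*(-34) = -84150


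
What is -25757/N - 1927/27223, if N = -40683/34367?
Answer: 24097471269496/1107513309 ≈ 21758.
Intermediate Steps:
N = -40683/34367 (N = -40683*1/34367 = -40683/34367 ≈ -1.1838)
-25757/N - 1927/27223 = -25757/(-40683/34367) - 1927/27223 = -25757*(-34367/40683) - 1927*1/27223 = 885190819/40683 - 1927/27223 = 24097471269496/1107513309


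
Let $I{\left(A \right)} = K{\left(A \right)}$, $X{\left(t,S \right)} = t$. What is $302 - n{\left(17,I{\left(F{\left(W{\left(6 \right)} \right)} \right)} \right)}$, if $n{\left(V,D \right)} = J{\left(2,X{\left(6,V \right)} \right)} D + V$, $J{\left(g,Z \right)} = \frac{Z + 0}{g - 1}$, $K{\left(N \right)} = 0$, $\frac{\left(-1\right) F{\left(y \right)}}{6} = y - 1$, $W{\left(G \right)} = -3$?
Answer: $285$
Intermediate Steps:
$F{\left(y \right)} = 6 - 6 y$ ($F{\left(y \right)} = - 6 \left(y - 1\right) = - 6 \left(-1 + y\right) = 6 - 6 y$)
$J{\left(g,Z \right)} = \frac{Z}{-1 + g}$
$I{\left(A \right)} = 0$
$n{\left(V,D \right)} = V + 6 D$ ($n{\left(V,D \right)} = \frac{6}{-1 + 2} D + V = \frac{6}{1} D + V = 6 \cdot 1 D + V = 6 D + V = V + 6 D$)
$302 - n{\left(17,I{\left(F{\left(W{\left(6 \right)} \right)} \right)} \right)} = 302 - \left(17 + 6 \cdot 0\right) = 302 - \left(17 + 0\right) = 302 - 17 = 285$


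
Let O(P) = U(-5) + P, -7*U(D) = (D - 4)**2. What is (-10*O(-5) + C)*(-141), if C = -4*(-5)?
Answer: -183300/7 ≈ -26186.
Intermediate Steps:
U(D) = -(-4 + D)**2/7 (U(D) = -(D - 4)**2/7 = -(-4 + D)**2/7)
C = 20
O(P) = -81/7 + P (O(P) = -(-4 - 5)**2/7 + P = -1/7*(-9)**2 + P = -1/7*81 + P = -81/7 + P)
(-10*O(-5) + C)*(-141) = (-10*(-81/7 - 5) + 20)*(-141) = (-10*(-116/7) + 20)*(-141) = (1160/7 + 20)*(-141) = (1300/7)*(-141) = -183300/7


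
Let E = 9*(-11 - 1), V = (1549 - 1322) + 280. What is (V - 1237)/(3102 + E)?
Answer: -365/1497 ≈ -0.24382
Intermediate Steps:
V = 507 (V = 227 + 280 = 507)
E = -108 (E = 9*(-12) = -108)
(V - 1237)/(3102 + E) = (507 - 1237)/(3102 - 108) = -730/2994 = -730*1/2994 = -365/1497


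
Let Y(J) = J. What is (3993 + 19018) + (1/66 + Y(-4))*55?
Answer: 136751/6 ≈ 22792.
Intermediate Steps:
(3993 + 19018) + (1/66 + Y(-4))*55 = (3993 + 19018) + (1/66 - 4)*55 = 23011 + (1/66 - 4)*55 = 23011 - 263/66*55 = 23011 - 1315/6 = 136751/6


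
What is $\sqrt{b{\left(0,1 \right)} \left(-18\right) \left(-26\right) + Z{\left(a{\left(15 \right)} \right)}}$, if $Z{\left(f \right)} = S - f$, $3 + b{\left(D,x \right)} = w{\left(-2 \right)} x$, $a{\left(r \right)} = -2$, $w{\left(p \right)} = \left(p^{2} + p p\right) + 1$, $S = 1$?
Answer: $\sqrt{2811} \approx 53.019$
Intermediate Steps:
$w{\left(p \right)} = 1 + 2 p^{2}$ ($w{\left(p \right)} = \left(p^{2} + p^{2}\right) + 1 = 2 p^{2} + 1 = 1 + 2 p^{2}$)
$b{\left(D,x \right)} = -3 + 9 x$ ($b{\left(D,x \right)} = -3 + \left(1 + 2 \left(-2\right)^{2}\right) x = -3 + \left(1 + 2 \cdot 4\right) x = -3 + \left(1 + 8\right) x = -3 + 9 x$)
$Z{\left(f \right)} = 1 - f$
$\sqrt{b{\left(0,1 \right)} \left(-18\right) \left(-26\right) + Z{\left(a{\left(15 \right)} \right)}} = \sqrt{\left(-3 + 9 \cdot 1\right) \left(-18\right) \left(-26\right) + \left(1 - -2\right)} = \sqrt{\left(-3 + 9\right) \left(-18\right) \left(-26\right) + \left(1 + 2\right)} = \sqrt{6 \left(-18\right) \left(-26\right) + 3} = \sqrt{\left(-108\right) \left(-26\right) + 3} = \sqrt{2808 + 3} = \sqrt{2811}$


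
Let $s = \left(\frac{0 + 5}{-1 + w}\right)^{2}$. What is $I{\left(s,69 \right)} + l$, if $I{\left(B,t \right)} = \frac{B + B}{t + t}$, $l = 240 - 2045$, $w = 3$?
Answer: $- \frac{498155}{276} \approx -1804.9$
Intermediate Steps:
$l = -1805$ ($l = 240 - 2045 = -1805$)
$s = \frac{25}{4}$ ($s = \left(\frac{0 + 5}{-1 + 3}\right)^{2} = \left(\frac{5}{2}\right)^{2} = \frac{25}{4} \approx 6.25$)
$I{\left(B,t \right)} = \frac{B}{t}$ ($I{\left(B,t \right)} = \frac{2 B}{2 t} = 2 B \frac{1}{2 t} = \frac{B}{t}$)
$I{\left(s,69 \right)} + l = \frac{25}{4 \cdot 69} - 1805 = \frac{25}{4} \cdot \frac{1}{69} - 1805 = \frac{25}{276} - 1805 = - \frac{498155}{276}$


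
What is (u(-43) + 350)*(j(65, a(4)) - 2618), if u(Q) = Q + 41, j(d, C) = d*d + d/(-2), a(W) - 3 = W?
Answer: 547926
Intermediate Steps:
a(W) = 3 + W
j(d, C) = d² - d/2 (j(d, C) = d² + d*(-½) = d² - d/2)
u(Q) = 41 + Q
(u(-43) + 350)*(j(65, a(4)) - 2618) = ((41 - 43) + 350)*(65*(-½ + 65) - 2618) = (-2 + 350)*(65*(129/2) - 2618) = 348*(8385/2 - 2618) = 348*(3149/2) = 547926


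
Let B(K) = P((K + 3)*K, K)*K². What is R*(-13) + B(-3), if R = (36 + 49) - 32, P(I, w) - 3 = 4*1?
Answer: -626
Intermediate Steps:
P(I, w) = 7 (P(I, w) = 3 + 4*1 = 3 + 4 = 7)
R = 53 (R = 85 - 32 = 53)
B(K) = 7*K²
R*(-13) + B(-3) = 53*(-13) + 7*(-3)² = -689 + 7*9 = -689 + 63 = -626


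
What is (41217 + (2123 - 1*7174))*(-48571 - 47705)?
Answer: -3481917816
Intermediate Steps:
(41217 + (2123 - 1*7174))*(-48571 - 47705) = (41217 + (2123 - 7174))*(-96276) = (41217 - 5051)*(-96276) = 36166*(-96276) = -3481917816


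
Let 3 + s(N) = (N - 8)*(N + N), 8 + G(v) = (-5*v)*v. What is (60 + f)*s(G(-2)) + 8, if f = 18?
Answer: 157022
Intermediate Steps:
G(v) = -8 - 5*v² (G(v) = -8 + (-5*v)*v = -8 - 5*v²)
s(N) = -3 + 2*N*(-8 + N) (s(N) = -3 + (N - 8)*(N + N) = -3 + (-8 + N)*(2*N) = -3 + 2*N*(-8 + N))
(60 + f)*s(G(-2)) + 8 = (60 + 18)*(-3 - 16*(-8 - 5*(-2)²) + 2*(-8 - 5*(-2)²)²) + 8 = 78*(-3 - 16*(-8 - 5*4) + 2*(-8 - 5*4)²) + 8 = 78*(-3 - 16*(-8 - 20) + 2*(-8 - 20)²) + 8 = 78*(-3 - 16*(-28) + 2*(-28)²) + 8 = 78*(-3 + 448 + 2*784) + 8 = 78*(-3 + 448 + 1568) + 8 = 78*2013 + 8 = 157014 + 8 = 157022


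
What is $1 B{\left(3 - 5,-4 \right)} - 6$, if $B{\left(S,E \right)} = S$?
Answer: $-8$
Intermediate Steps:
$1 B{\left(3 - 5,-4 \right)} - 6 = 1 \left(3 - 5\right) - 6 = 1 \left(-2\right) - 6 = -2 - 6 = -8$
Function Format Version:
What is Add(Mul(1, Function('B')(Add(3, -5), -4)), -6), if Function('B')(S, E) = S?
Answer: -8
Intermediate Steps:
Add(Mul(1, Function('B')(Add(3, -5), -4)), -6) = Add(Mul(1, Add(3, -5)), -6) = Add(Mul(1, -2), -6) = Add(-2, -6) = -8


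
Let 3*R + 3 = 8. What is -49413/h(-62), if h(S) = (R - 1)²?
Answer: -444717/4 ≈ -1.1118e+5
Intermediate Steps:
R = 5/3 (R = -1 + (⅓)*8 = -1 + 8/3 = 5/3 ≈ 1.6667)
h(S) = 4/9 (h(S) = (5/3 - 1)² = (⅔)² = 4/9)
-49413/h(-62) = -49413/4/9 = -49413*9/4 = -444717/4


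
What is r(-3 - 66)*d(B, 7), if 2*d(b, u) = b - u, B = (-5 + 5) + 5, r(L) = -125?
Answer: 125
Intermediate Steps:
B = 5 (B = 0 + 5 = 5)
d(b, u) = b/2 - u/2 (d(b, u) = (b - u)/2 = b/2 - u/2)
r(-3 - 66)*d(B, 7) = -125*((½)*5 - ½*7) = -125*(5/2 - 7/2) = -125*(-1) = 125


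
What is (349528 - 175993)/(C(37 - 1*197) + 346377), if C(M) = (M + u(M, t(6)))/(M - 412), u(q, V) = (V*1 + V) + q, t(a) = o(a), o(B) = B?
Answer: 2255955/4502908 ≈ 0.50100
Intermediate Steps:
t(a) = a
u(q, V) = q + 2*V (u(q, V) = (V + V) + q = 2*V + q = q + 2*V)
C(M) = (12 + 2*M)/(-412 + M) (C(M) = (M + (M + 2*6))/(M - 412) = (M + (M + 12))/(-412 + M) = (M + (12 + M))/(-412 + M) = (12 + 2*M)/(-412 + M))
(349528 - 175993)/(C(37 - 1*197) + 346377) = (349528 - 175993)/(2*(6 + (37 - 1*197))/(-412 + (37 - 1*197)) + 346377) = 173535/(2*(6 + (37 - 197))/(-412 + (37 - 197)) + 346377) = 173535/(2*(6 - 160)/(-412 - 160) + 346377) = 173535/(2*(-154)/(-572) + 346377) = 173535/(2*(-1/572)*(-154) + 346377) = 173535/(7/13 + 346377) = 173535/(4502908/13) = 173535*(13/4502908) = 2255955/4502908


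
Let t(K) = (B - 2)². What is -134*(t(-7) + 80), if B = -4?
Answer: -15544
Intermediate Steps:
t(K) = 36 (t(K) = (-4 - 2)² = (-6)² = 36)
-134*(t(-7) + 80) = -134*(36 + 80) = -134*116 = -15544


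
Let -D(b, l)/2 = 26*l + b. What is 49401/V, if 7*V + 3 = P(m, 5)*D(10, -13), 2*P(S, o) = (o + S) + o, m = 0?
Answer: 345807/3277 ≈ 105.53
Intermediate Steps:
D(b, l) = -52*l - 2*b (D(b, l) = -2*(26*l + b) = -2*(b + 26*l) = -52*l - 2*b)
P(S, o) = o + S/2 (P(S, o) = ((o + S) + o)/2 = ((S + o) + o)/2 = (S + 2*o)/2 = o + S/2)
V = 3277/7 (V = -3/7 + ((5 + (½)*0)*(-52*(-13) - 2*10))/7 = -3/7 + ((5 + 0)*(676 - 20))/7 = -3/7 + (5*656)/7 = -3/7 + (⅐)*3280 = -3/7 + 3280/7 = 3277/7 ≈ 468.14)
49401/V = 49401/(3277/7) = 49401*(7/3277) = 345807/3277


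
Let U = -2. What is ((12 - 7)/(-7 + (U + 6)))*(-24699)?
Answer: 41165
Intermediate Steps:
((12 - 7)/(-7 + (U + 6)))*(-24699) = ((12 - 7)/(-7 + (-2 + 6)))*(-24699) = (5/(-7 + 4))*(-24699) = (5/(-3))*(-24699) = (5*(-⅓))*(-24699) = -5/3*(-24699) = 41165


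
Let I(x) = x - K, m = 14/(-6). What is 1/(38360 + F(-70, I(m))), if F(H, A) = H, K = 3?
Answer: 1/38290 ≈ 2.6116e-5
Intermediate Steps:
m = -7/3 (m = 14*(-⅙) = -7/3 ≈ -2.3333)
I(x) = -3 + x (I(x) = x - 1*3 = x - 3 = -3 + x)
1/(38360 + F(-70, I(m))) = 1/(38360 - 70) = 1/38290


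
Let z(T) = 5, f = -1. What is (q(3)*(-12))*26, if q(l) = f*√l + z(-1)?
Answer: -1560 + 312*√3 ≈ -1019.6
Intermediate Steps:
q(l) = 5 - √l (q(l) = -√l + 5 = 5 - √l)
(q(3)*(-12))*26 = ((5 - √3)*(-12))*26 = (-60 + 12*√3)*26 = -1560 + 312*√3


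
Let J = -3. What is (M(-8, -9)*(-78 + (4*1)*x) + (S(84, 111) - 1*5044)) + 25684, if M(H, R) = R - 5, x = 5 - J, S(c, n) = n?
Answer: 21395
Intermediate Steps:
x = 8 (x = 5 - 1*(-3) = 5 + 3 = 8)
M(H, R) = -5 + R
(M(-8, -9)*(-78 + (4*1)*x) + (S(84, 111) - 1*5044)) + 25684 = ((-5 - 9)*(-78 + (4*1)*8) + (111 - 1*5044)) + 25684 = (-14*(-78 + 4*8) + (111 - 5044)) + 25684 = (-14*(-78 + 32) - 4933) + 25684 = (-14*(-46) - 4933) + 25684 = (644 - 4933) + 25684 = -4289 + 25684 = 21395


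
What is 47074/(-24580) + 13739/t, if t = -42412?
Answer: -583551777/260621740 ≈ -2.2391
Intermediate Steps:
47074/(-24580) + 13739/t = 47074/(-24580) + 13739/(-42412) = 47074*(-1/24580) + 13739*(-1/42412) = -23537/12290 - 13739/42412 = -583551777/260621740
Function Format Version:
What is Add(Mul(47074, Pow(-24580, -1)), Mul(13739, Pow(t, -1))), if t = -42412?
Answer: Rational(-583551777, 260621740) ≈ -2.2391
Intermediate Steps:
Add(Mul(47074, Pow(-24580, -1)), Mul(13739, Pow(t, -1))) = Add(Mul(47074, Pow(-24580, -1)), Mul(13739, Pow(-42412, -1))) = Add(Mul(47074, Rational(-1, 24580)), Mul(13739, Rational(-1, 42412))) = Add(Rational(-23537, 12290), Rational(-13739, 42412)) = Rational(-583551777, 260621740)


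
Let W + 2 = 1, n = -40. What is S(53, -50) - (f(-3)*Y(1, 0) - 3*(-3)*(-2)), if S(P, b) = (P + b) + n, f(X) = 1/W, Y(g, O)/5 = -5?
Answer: -44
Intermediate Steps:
W = -1 (W = -2 + 1 = -1)
Y(g, O) = -25 (Y(g, O) = 5*(-5) = -25)
f(X) = -1 (f(X) = 1/(-1) = -1)
S(P, b) = -40 + P + b (S(P, b) = (P + b) - 40 = -40 + P + b)
S(53, -50) - (f(-3)*Y(1, 0) - 3*(-3)*(-2)) = (-40 + 53 - 50) - (-1*(-25) - 3*(-3)*(-2)) = -37 - (25 + 9*(-2)) = -37 - (25 - 18) = -37 - 1*7 = -37 - 7 = -44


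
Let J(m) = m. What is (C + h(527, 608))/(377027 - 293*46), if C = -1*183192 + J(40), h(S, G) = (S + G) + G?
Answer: -181409/363549 ≈ -0.49899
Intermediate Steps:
h(S, G) = S + 2*G (h(S, G) = (G + S) + G = S + 2*G)
C = -183152 (C = -1*183192 + 40 = -183192 + 40 = -183152)
(C + h(527, 608))/(377027 - 293*46) = (-183152 + (527 + 2*608))/(377027 - 293*46) = (-183152 + (527 + 1216))/(377027 - 13478) = (-183152 + 1743)/363549 = -181409*1/363549 = -181409/363549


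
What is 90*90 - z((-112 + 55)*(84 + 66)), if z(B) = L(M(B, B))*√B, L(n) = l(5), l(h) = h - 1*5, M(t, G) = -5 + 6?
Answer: 8100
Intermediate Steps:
M(t, G) = 1
l(h) = -5 + h (l(h) = h - 5 = -5 + h)
L(n) = 0 (L(n) = -5 + 5 = 0)
z(B) = 0 (z(B) = 0*√B = 0)
90*90 - z((-112 + 55)*(84 + 66)) = 90*90 - 1*0 = 8100 + 0 = 8100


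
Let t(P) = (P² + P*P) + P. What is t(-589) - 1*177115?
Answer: 516138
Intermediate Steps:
t(P) = P + 2*P² (t(P) = (P² + P²) + P = 2*P² + P = P + 2*P²)
t(-589) - 1*177115 = -589*(1 + 2*(-589)) - 1*177115 = -589*(1 - 1178) - 177115 = -589*(-1177) - 177115 = 693253 - 177115 = 516138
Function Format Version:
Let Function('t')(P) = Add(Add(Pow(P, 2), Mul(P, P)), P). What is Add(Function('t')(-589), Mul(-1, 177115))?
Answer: 516138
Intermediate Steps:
Function('t')(P) = Add(P, Mul(2, Pow(P, 2))) (Function('t')(P) = Add(Add(Pow(P, 2), Pow(P, 2)), P) = Add(Mul(2, Pow(P, 2)), P) = Add(P, Mul(2, Pow(P, 2))))
Add(Function('t')(-589), Mul(-1, 177115)) = Add(Mul(-589, Add(1, Mul(2, -589))), Mul(-1, 177115)) = Add(Mul(-589, Add(1, -1178)), -177115) = Add(Mul(-589, -1177), -177115) = Add(693253, -177115) = 516138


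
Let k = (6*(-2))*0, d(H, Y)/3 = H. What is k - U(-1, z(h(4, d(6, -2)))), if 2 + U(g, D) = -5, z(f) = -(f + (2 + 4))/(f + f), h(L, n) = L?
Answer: 7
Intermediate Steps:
d(H, Y) = 3*H
z(f) = -(6 + f)/(2*f) (z(f) = -(f + 6)/(2*f) = -(6 + f)*1/(2*f) = -(6 + f)/(2*f))
U(g, D) = -7 (U(g, D) = -2 - 5 = -7)
k = 0 (k = -12*0 = 0)
k - U(-1, z(h(4, d(6, -2)))) = 0 - 1*(-7) = 0 + 7 = 7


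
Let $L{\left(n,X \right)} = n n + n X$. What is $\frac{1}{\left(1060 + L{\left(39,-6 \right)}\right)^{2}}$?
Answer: $\frac{1}{5508409} \approx 1.8154 \cdot 10^{-7}$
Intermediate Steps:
$L{\left(n,X \right)} = n^{2} + X n$
$\frac{1}{\left(1060 + L{\left(39,-6 \right)}\right)^{2}} = \frac{1}{\left(1060 + 39 \left(-6 + 39\right)\right)^{2}} = \frac{1}{\left(1060 + 39 \cdot 33\right)^{2}} = \frac{1}{\left(1060 + 1287\right)^{2}} = \frac{1}{2347^{2}} = \frac{1}{5508409}$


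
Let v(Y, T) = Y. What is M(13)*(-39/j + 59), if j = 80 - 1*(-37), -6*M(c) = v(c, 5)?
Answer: -1144/9 ≈ -127.11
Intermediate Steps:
M(c) = -c/6
j = 117 (j = 80 + 37 = 117)
M(13)*(-39/j + 59) = (-⅙*13)*(-39/117 + 59) = -13*(-39*1/117 + 59)/6 = -13*(-⅓ + 59)/6 = -13/6*176/3 = -1144/9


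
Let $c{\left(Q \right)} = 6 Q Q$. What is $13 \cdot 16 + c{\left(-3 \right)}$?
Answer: $262$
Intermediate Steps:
$c{\left(Q \right)} = 6 Q^{2}$
$13 \cdot 16 + c{\left(-3 \right)} = 13 \cdot 16 + 6 \left(-3\right)^{2} = 208 + 6 \cdot 9 = 208 + 54 = 262$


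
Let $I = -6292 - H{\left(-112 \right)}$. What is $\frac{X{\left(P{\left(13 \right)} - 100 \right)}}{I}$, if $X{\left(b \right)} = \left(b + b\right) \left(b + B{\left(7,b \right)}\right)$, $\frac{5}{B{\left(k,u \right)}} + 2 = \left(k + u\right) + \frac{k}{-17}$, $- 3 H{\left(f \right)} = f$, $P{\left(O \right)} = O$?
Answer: $- \frac{5305782}{2216849} \approx -2.3934$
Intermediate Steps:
$H{\left(f \right)} = - \frac{f}{3}$
$B{\left(k,u \right)} = \frac{5}{-2 + u + \frac{16 k}{17}}$ ($B{\left(k,u \right)} = \frac{5}{-2 + \left(\left(k + u\right) + \frac{k}{-17}\right)} = \frac{5}{-2 + \left(\left(k + u\right) + k \left(- \frac{1}{17}\right)\right)} = \frac{5}{-2 + \left(\left(k + u\right) - \frac{k}{17}\right)} = \frac{5}{-2 + \left(u + \frac{16 k}{17}\right)} = \frac{5}{-2 + u + \frac{16 k}{17}}$)
$I = - \frac{18988}{3}$ ($I = -6292 - \left(- \frac{1}{3}\right) \left(-112\right) = -6292 - \frac{112}{3} = - \frac{18988}{3} \approx -6329.3$)
$X{\left(b \right)} = 2 b \left(b + \frac{85}{78 + 17 b}\right)$ ($X{\left(b \right)} = \left(b + b\right) \left(b + \frac{85}{-34 + 16 \cdot 7 + 17 b}\right) = 2 b \left(b + \frac{85}{-34 + 112 + 17 b}\right) = 2 b \left(b + \frac{85}{78 + 17 b}\right)$)
$\frac{X{\left(P{\left(13 \right)} - 100 \right)}}{I} = \frac{2 \left(13 - 100\right) \frac{1}{78 + 17 \left(13 - 100\right)} \left(85 + \left(13 - 100\right) \left(78 + 17 \left(13 - 100\right)\right)\right)}{- \frac{18988}{3}} = 2 \left(-87\right) \frac{1}{78 + 17 \left(-87\right)} \left(85 - 87 \left(78 + 17 \left(-87\right)\right)\right) \left(- \frac{3}{18988}\right) = 2 \left(-87\right) \frac{1}{78 - 1479} \left(85 - 87 \left(78 - 1479\right)\right) \left(- \frac{3}{18988}\right) = 2 \left(-87\right) \frac{1}{-1401} \left(85 - -121887\right) \left(- \frac{3}{18988}\right) = 2 \left(-87\right) \left(- \frac{1}{1401}\right) \left(85 + 121887\right) \left(- \frac{3}{18988}\right) = 2 \left(-87\right) \left(- \frac{1}{1401}\right) 121972 \left(- \frac{3}{18988}\right) = \frac{7074376}{467} \left(- \frac{3}{18988}\right) = - \frac{5305782}{2216849}$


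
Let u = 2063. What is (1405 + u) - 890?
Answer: 2578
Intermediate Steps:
(1405 + u) - 890 = (1405 + 2063) - 890 = 3468 - 890 = 2578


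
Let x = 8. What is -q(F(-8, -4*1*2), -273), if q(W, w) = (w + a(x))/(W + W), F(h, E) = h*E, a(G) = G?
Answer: 265/128 ≈ 2.0703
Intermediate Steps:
F(h, E) = E*h
q(W, w) = (8 + w)/(2*W) (q(W, w) = (w + 8)/(W + W) = (8 + w)/((2*W)) = (8 + w)*(1/(2*W)) = (8 + w)/(2*W))
-q(F(-8, -4*1*2), -273) = -(8 - 273)/(2*((-4*1*2)*(-8))) = -(-265)/(2*(-4*2*(-8))) = -(-265)/(2*((-8*(-8)))) = -(-265)/(2*64) = -1*(-265/128) = 265/128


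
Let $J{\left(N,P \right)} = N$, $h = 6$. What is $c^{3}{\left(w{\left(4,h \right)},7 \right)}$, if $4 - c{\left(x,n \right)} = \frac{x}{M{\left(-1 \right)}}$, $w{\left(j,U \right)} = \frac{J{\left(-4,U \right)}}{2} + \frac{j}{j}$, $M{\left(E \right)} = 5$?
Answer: $\frac{9261}{125} \approx 74.088$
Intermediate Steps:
$w{\left(j,U \right)} = -1$ ($w{\left(j,U \right)} = - \frac{4}{2} + \frac{j}{j} = \left(-4\right) \frac{1}{2} + 1 = -2 + 1 = -1$)
$c{\left(x,n \right)} = 4 - \frac{x}{5}$
$c^{3}{\left(w{\left(4,h \right)},7 \right)} = \left(4 - - \frac{1}{5}\right)^{3} = \left(4 + \frac{1}{5}\right)^{3} = \left(\frac{21}{5}\right)^{3} = \frac{9261}{125}$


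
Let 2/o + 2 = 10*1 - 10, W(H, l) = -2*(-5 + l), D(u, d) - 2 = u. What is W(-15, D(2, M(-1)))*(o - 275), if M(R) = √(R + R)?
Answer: -552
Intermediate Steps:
M(R) = √2*√R (M(R) = √(2*R) = √2*√R)
D(u, d) = 2 + u
W(H, l) = 10 - 2*l
o = -1 (o = 2/(-2 + (10*1 - 10)) = 2/(-2 + (10 - 10)) = 2/(-2 + 0) = 2/(-2) = 2*(-½) = -1)
W(-15, D(2, M(-1)))*(o - 275) = (10 - 2*(2 + 2))*(-1 - 275) = (10 - 2*4)*(-276) = (10 - 8)*(-276) = 2*(-276) = -552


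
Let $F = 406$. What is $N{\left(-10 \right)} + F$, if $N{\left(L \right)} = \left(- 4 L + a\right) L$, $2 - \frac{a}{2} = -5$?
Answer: $-134$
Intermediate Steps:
$a = 14$ ($a = 4 - -10 = 4 + 10 = 14$)
$N{\left(L \right)} = L \left(14 - 4 L\right)$ ($N{\left(L \right)} = \left(- 4 L + 14\right) L = \left(14 - 4 L\right) L = L \left(14 - 4 L\right)$)
$N{\left(-10 \right)} + F = 2 \left(-10\right) \left(7 - -20\right) + 406 = 2 \left(-10\right) \left(7 + 20\right) + 406 = 2 \left(-10\right) 27 + 406 = -540 + 406 = -134$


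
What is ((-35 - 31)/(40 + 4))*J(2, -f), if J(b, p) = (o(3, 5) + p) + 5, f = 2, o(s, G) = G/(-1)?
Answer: 3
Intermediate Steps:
o(s, G) = -G (o(s, G) = G*(-1) = -G)
J(b, p) = p (J(b, p) = (-1*5 + p) + 5 = (-5 + p) + 5 = p)
((-35 - 31)/(40 + 4))*J(2, -f) = ((-35 - 31)/(40 + 4))*(-1*2) = -66/44*(-2) = -66*1/44*(-2) = -3/2*(-2) = 3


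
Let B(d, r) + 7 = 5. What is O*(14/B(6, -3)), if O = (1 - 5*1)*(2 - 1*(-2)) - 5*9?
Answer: 427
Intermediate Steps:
B(d, r) = -2 (B(d, r) = -7 + 5 = -2)
O = -61 (O = (1 - 5)*(2 + 2) - 45 = -4*4 - 45 = -16 - 45 = -61)
O*(14/B(6, -3)) = -854/(-2) = -854*(-1)/2 = -61*(-7) = 427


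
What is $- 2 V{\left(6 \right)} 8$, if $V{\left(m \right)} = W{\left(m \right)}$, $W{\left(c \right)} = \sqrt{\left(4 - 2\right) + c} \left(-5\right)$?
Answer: $160 \sqrt{2} \approx 226.27$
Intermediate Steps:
$W{\left(c \right)} = - 5 \sqrt{2 + c}$ ($W{\left(c \right)} = \sqrt{2 + c} \left(-5\right) = - 5 \sqrt{2 + c}$)
$V{\left(m \right)} = - 5 \sqrt{2 + m}$
$- 2 V{\left(6 \right)} 8 = - 2 \left(- 5 \sqrt{2 + 6}\right) 8 = - 2 \left(- 5 \sqrt{8}\right) 8 = - 2 \left(- 5 \cdot 2 \sqrt{2}\right) 8 = - 2 \left(- 10 \sqrt{2}\right) 8 = 20 \sqrt{2} \cdot 8 = 160 \sqrt{2}$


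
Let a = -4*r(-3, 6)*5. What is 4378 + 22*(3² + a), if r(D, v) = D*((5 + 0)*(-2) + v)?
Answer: -704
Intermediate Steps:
r(D, v) = D*(-10 + v) (r(D, v) = D*(5*(-2) + v) = D*(-10 + v))
a = -240 (a = -(-12)*(-10 + 6)*5 = -(-12)*(-4)*5 = -4*12*5 = -48*5 = -240)
4378 + 22*(3² + a) = 4378 + 22*(3² - 240) = 4378 + 22*(9 - 240) = 4378 + 22*(-231) = 4378 - 5082 = -704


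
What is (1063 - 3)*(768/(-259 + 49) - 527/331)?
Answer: -12892356/2317 ≈ -5564.2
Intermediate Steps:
(1063 - 3)*(768/(-259 + 49) - 527/331) = 1060*(768/(-210) - 527*1/331) = 1060*(768*(-1/210) - 527/331) = 1060*(-128/35 - 527/331) = 1060*(-60813/11585) = -12892356/2317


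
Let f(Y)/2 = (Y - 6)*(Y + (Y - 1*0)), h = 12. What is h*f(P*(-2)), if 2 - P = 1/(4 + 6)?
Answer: 44688/25 ≈ 1787.5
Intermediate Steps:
P = 19/10 (P = 2 - 1/(4 + 6) = 2 - 1/10 = 19/10 ≈ 1.9000)
f(Y) = 4*Y*(-6 + Y) (f(Y) = 2*((Y - 6)*(Y + (Y - 1*0))) = 2*((-6 + Y)*(Y + (Y + 0))) = 2*((-6 + Y)*(Y + Y)) = 2*((-6 + Y)*(2*Y)) = 2*(2*Y*(-6 + Y)) = 4*Y*(-6 + Y))
h*f(P*(-2)) = 12*(4*((19/10)*(-2))*(-6 + (19/10)*(-2))) = 12*(4*(-19/5)*(-6 - 19/5)) = 12*(4*(-19/5)*(-49/5)) = 12*(3724/25) = 44688/25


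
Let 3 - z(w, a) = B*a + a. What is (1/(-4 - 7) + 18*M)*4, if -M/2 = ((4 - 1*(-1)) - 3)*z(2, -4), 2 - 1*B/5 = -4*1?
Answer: -402340/11 ≈ -36576.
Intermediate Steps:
B = 30 (B = 10 - (-20) = 10 - 5*(-4) = 10 + 20 = 30)
z(w, a) = 3 - 31*a (z(w, a) = 3 - (30*a + a) = 3 - 31*a)
M = -508 (M = -2*((4 - 1*(-1)) - 3)*(3 - 31*(-4)) = -2*((4 + 1) - 3)*(3 + 124) = -2*(5 - 3)*127 = -4*127 = -2*254 = -508)
(1/(-4 - 7) + 18*M)*4 = (1/(-4 - 7) + 18*(-508))*4 = (1/(-11) - 9144)*4 = (-1/11 - 9144)*4 = -100585/11*4 = -402340/11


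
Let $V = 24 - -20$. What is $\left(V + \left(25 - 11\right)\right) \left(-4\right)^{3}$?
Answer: $-3712$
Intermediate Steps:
$V = 44$ ($V = 24 + 20 = 44$)
$\left(V + \left(25 - 11\right)\right) \left(-4\right)^{3} = \left(44 + \left(25 - 11\right)\right) \left(-4\right)^{3} = \left(44 + \left(25 - 11\right)\right) \left(-64\right) = \left(44 + 14\right) \left(-64\right) = 58 \left(-64\right) = -3712$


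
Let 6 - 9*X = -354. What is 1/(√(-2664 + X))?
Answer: -I*√41/328 ≈ -0.019522*I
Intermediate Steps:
X = 40 (X = ⅔ - ⅑*(-354) = ⅔ + 118/3 = 40)
1/(√(-2664 + X)) = 1/(√(-2664 + 40)) = 1/(√(-2624)) = 1/(8*I*√41) = -I*√41/328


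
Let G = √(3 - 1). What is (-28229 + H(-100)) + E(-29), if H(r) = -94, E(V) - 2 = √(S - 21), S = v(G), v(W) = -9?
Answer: -28321 + I*√30 ≈ -28321.0 + 5.4772*I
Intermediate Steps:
G = √2 ≈ 1.4142
S = -9
E(V) = 2 + I*√30 (E(V) = 2 + √(-9 - 21) = 2 + √(-30) = 2 + I*√30)
(-28229 + H(-100)) + E(-29) = (-28229 - 94) + (2 + I*√30) = -28323 + (2 + I*√30) = -28321 + I*√30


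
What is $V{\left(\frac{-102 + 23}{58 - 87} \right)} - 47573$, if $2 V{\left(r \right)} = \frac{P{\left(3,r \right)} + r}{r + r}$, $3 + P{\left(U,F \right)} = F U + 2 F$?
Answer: $- \frac{15032681}{316} \approx -47572.0$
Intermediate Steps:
$P{\left(U,F \right)} = -3 + 2 F + F U$ ($P{\left(U,F \right)} = -3 + \left(F U + 2 F\right) = -3 + \left(2 F + F U\right) = -3 + 2 F + F U$)
$V{\left(r \right)} = \frac{-3 + 6 r}{4 r}$ ($V{\left(r \right)} = \frac{\left(\left(-3 + 2 r + r 3\right) + r\right) \frac{1}{r + r}}{2} = \frac{\left(\left(-3 + 2 r + 3 r\right) + r\right) \frac{1}{2 r}}{2} = \frac{\left(\left(-3 + 5 r\right) + r\right) \frac{1}{2 r}}{2} = \frac{\left(-3 + 6 r\right) \frac{1}{2 r}}{2} = \frac{\frac{1}{2} \frac{1}{r} \left(-3 + 6 r\right)}{2} = \frac{-3 + 6 r}{4 r}$)
$V{\left(\frac{-102 + 23}{58 - 87} \right)} - 47573 = \frac{3 \left(-1 + 2 \frac{-102 + 23}{58 - 87}\right)}{4 \frac{-102 + 23}{58 - 87}} - 47573 = \frac{3 \left(-1 + 2 \left(- \frac{79}{-29}\right)\right)}{4 \left(- \frac{79}{-29}\right)} - 47573 = \frac{3 \left(-1 + 2 \left(\left(-79\right) \left(- \frac{1}{29}\right)\right)\right)}{4 \left(\left(-79\right) \left(- \frac{1}{29}\right)\right)} - 47573 = \frac{3 \left(-1 + 2 \cdot \frac{79}{29}\right)}{4 \cdot \frac{79}{29}} - 47573 = \frac{3}{4} \cdot \frac{29}{79} \left(-1 + \frac{158}{29}\right) - 47573 = \frac{3}{4} \cdot \frac{29}{79} \cdot \frac{129}{29} - 47573 = \frac{387}{316} - 47573 = - \frac{15032681}{316}$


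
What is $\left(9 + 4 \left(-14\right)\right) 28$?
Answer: $-1316$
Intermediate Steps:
$\left(9 + 4 \left(-14\right)\right) 28 = \left(9 - 56\right) 28 = \left(-47\right) 28 = -1316$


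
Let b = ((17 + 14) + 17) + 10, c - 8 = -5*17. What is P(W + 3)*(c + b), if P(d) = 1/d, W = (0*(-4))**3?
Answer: -19/3 ≈ -6.3333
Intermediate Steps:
W = 0 (W = 0**3 = 0)
c = -77 (c = 8 - 5*17 = 8 - 85 = -77)
b = 58 (b = (31 + 17) + 10 = 48 + 10 = 58)
P(W + 3)*(c + b) = (-77 + 58)/(0 + 3) = -19/3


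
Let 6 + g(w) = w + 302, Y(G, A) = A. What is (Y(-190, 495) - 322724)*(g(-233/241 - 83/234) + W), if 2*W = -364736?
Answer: 3308596747568497/56394 ≈ 5.8669e+10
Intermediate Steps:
W = -182368 (W = (½)*(-364736) = -182368)
g(w) = 296 + w (g(w) = -6 + (w + 302) = -6 + (302 + w) = 296 + w)
(Y(-190, 495) - 322724)*(g(-233/241 - 83/234) + W) = (495 - 322724)*((296 + (-233/241 - 83/234)) - 182368) = -322229*((296 + (-233*1/241 - 83*1/234)) - 182368) = -322229*((296 + (-233/241 - 83/234)) - 182368) = -322229*((296 - 74525/56394) - 182368) = -322229*(16618099/56394 - 182368) = -322229*(-10267842893/56394) = 3308596747568497/56394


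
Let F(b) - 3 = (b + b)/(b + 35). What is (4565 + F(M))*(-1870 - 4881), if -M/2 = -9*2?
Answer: -2190024400/71 ≈ -3.0845e+7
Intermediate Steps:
M = 36 (M = -(-18)*2 = -2*(-18) = 36)
F(b) = 3 + 2*b/(35 + b) (F(b) = 3 + (b + b)/(b + 35) = 3 + (2*b)/(35 + b) = 3 + 2*b/(35 + b))
(4565 + F(M))*(-1870 - 4881) = (4565 + 5*(21 + 36)/(35 + 36))*(-1870 - 4881) = (4565 + 5*57/71)*(-6751) = (4565 + 5*(1/71)*57)*(-6751) = (4565 + 285/71)*(-6751) = (324400/71)*(-6751) = -2190024400/71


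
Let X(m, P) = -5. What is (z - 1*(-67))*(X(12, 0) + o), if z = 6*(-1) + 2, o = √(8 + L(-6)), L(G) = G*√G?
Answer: -315 + 63*√(8 - 6*I*√6) ≈ -93.453 - 131.65*I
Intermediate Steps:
L(G) = G^(3/2)
o = √(8 - 6*I*√6) (o = √(8 + (-6)^(3/2)) = √(8 - 6*I*√6) ≈ 3.5166 - 2.0896*I)
z = -4 (z = -6 + 2 = -4)
(z - 1*(-67))*(X(12, 0) + o) = (-4 - 1*(-67))*(-5 + √(8 - 6*I*√6)) = (-4 + 67)*(-5 + √(8 - 6*I*√6)) = 63*(-5 + √(8 - 6*I*√6)) = -315 + 63*√(8 - 6*I*√6)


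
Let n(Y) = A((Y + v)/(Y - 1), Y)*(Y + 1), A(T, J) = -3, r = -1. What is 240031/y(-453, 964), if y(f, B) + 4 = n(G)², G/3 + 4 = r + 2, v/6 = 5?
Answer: 21821/52 ≈ 419.63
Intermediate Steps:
v = 30 (v = 6*5 = 30)
G = -9 (G = -12 + 3*(-1 + 2) = -12 + 3*1 = -12 + 3 = -9)
n(Y) = -3 - 3*Y (n(Y) = -3*(Y + 1) = -3*(1 + Y) = -3 - 3*Y)
y(f, B) = 572 (y(f, B) = -4 + (-3 - 3*(-9))² = -4 + (-3 + 27)² = -4 + 24² = -4 + 576 = 572)
240031/y(-453, 964) = 240031/572 = 240031*(1/572) = 21821/52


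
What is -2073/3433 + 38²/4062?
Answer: -1731637/6972423 ≈ -0.24836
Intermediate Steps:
-2073/3433 + 38²/4062 = -2073*1/3433 + 1444*(1/4062) = -2073/3433 + 722/2031 = -1731637/6972423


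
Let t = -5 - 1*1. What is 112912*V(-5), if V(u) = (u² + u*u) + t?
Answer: 4968128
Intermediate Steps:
t = -6 (t = -5 - 1 = -6)
V(u) = -6 + 2*u² (V(u) = (u² + u*u) - 6 = (u² + u²) - 6 = 2*u² - 6 = -6 + 2*u²)
112912*V(-5) = 112912*(-6 + 2*(-5)²) = 112912*(-6 + 2*25) = 112912*(-6 + 50) = 112912*44 = 4968128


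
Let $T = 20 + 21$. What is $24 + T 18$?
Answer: $762$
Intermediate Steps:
$T = 41$
$24 + T 18 = 24 + 41 \cdot 18 = 24 + 738 = 762$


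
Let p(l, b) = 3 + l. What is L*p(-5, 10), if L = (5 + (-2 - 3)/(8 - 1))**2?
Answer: -1800/49 ≈ -36.735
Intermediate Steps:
L = 900/49 (L = (5 - 5/7)**2 = (30/7)**2 = 900/49 ≈ 18.367)
L*p(-5, 10) = 900*(3 - 5)/49 = (900/49)*(-2) = -1800/49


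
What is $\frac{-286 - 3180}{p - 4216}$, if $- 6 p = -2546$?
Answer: $\frac{10398}{11375} \approx 0.91411$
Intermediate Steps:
$p = \frac{1273}{3}$ ($p = \left(- \frac{1}{6}\right) \left(-2546\right) = \frac{1273}{3} \approx 424.33$)
$\frac{-286 - 3180}{p - 4216} = \frac{-286 - 3180}{\frac{1273}{3} - 4216} = - \frac{3466}{- \frac{11375}{3}} = \left(-3466\right) \left(- \frac{3}{11375}\right) = \frac{10398}{11375}$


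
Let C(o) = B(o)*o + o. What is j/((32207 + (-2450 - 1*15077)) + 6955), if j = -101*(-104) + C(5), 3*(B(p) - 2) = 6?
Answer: 10529/21635 ≈ 0.48667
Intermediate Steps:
B(p) = 4 (B(p) = 2 + (⅓)*6 = 2 + 2 = 4)
C(o) = 5*o (C(o) = 4*o + o = 5*o)
j = 10529 (j = -101*(-104) + 5*5 = 10504 + 25 = 10529)
j/((32207 + (-2450 - 1*15077)) + 6955) = 10529/((32207 + (-2450 - 1*15077)) + 6955) = 10529/((32207 + (-2450 - 15077)) + 6955) = 10529/((32207 - 17527) + 6955) = 10529/(14680 + 6955) = 10529/21635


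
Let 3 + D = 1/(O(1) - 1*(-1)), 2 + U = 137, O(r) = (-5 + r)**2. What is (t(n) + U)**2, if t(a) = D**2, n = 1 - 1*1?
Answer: 1723495225/83521 ≈ 20635.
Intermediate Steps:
U = 135 (U = -2 + 137 = 135)
n = 0 (n = 1 - 1 = 0)
D = -50/17 (D = -3 + 1/((-5 + 1)**2 - 1*(-1)) = -3 + 1/((-4)**2 + 1) = -3 + 1/(16 + 1) = -3 + 1/17 = -50/17 ≈ -2.9412)
t(a) = 2500/289 (t(a) = (-50/17)**2 = 2500/289)
(t(n) + U)**2 = (2500/289 + 135)**2 = (41515/289)**2 = 1723495225/83521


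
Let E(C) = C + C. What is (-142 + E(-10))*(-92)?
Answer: 14904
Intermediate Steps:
E(C) = 2*C
(-142 + E(-10))*(-92) = (-142 + 2*(-10))*(-92) = (-142 - 20)*(-92) = -162*(-92) = 14904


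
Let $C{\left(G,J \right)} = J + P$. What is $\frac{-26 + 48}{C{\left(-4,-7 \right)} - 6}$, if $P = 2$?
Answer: $-2$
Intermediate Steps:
$C{\left(G,J \right)} = 2 + J$ ($C{\left(G,J \right)} = J + 2 = 2 + J$)
$\frac{-26 + 48}{C{\left(-4,-7 \right)} - 6} = \frac{-26 + 48}{\left(2 - 7\right) - 6} = \frac{1}{-5 - 6} \cdot 22 = \frac{1}{-11} \cdot 22 = \left(- \frac{1}{11}\right) 22 = -2$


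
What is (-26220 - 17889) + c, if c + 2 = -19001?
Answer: -63112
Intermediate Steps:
c = -19003 (c = -2 - 19001 = -19003)
(-26220 - 17889) + c = (-26220 - 17889) - 19003 = -44109 - 19003 = -63112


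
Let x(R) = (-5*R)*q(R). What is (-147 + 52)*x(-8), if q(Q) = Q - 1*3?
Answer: 41800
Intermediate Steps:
q(Q) = -3 + Q (q(Q) = Q - 3 = -3 + Q)
x(R) = -5*R*(-3 + R) (x(R) = (-5*R)*(-3 + R) = -5*R*(-3 + R))
(-147 + 52)*x(-8) = (-147 + 52)*(5*(-8)*(3 - 1*(-8))) = -475*(-8)*(3 + 8) = -475*(-8)*11 = -95*(-440) = 41800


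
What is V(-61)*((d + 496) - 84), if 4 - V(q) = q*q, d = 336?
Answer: -2780316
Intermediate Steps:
V(q) = 4 - q² (V(q) = 4 - q*q = 4 - q²)
V(-61)*((d + 496) - 84) = (4 - 1*(-61)²)*((336 + 496) - 84) = (4 - 1*3721)*(832 - 84) = (4 - 3721)*748 = -3717*748 = -2780316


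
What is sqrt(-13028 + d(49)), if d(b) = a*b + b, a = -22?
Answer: I*sqrt(14057) ≈ 118.56*I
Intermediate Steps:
d(b) = -21*b (d(b) = -22*b + b = -21*b)
sqrt(-13028 + d(49)) = sqrt(-13028 - 21*49) = sqrt(-13028 - 1029) = sqrt(-14057) = I*sqrt(14057)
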